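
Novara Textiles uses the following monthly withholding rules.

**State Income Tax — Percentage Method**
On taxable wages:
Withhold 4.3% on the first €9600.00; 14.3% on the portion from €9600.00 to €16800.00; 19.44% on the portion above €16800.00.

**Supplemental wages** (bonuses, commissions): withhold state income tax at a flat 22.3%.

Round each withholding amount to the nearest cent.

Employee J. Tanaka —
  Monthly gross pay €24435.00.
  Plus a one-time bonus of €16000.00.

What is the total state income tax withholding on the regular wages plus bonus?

€6494.64

State Income Tax: taxable = €24435.00
  €1442.40 + 19.44% × (€24435.00 − €16800.00) = €1442.40 + 19.44% × €7635.00 = €2926.64
Supplemental (22.3% flat on bonus): 22.3% × €16000.00 = €3568.00
Total state income tax: €2926.64 + €3568.00 = €6494.64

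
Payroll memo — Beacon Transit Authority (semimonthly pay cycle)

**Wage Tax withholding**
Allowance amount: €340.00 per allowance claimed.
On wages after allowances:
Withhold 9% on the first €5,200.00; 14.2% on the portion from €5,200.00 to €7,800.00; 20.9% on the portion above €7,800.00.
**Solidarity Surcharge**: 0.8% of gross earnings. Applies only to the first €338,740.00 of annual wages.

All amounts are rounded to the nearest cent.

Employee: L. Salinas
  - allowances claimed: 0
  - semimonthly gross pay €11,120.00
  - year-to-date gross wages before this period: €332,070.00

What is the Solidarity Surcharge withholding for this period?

Solidarity Surcharge: cap €338,740.00 − YTD €332,070.00 = €6,670.00 subject; 0.8% × €6,670.00 = €53.36

€53.36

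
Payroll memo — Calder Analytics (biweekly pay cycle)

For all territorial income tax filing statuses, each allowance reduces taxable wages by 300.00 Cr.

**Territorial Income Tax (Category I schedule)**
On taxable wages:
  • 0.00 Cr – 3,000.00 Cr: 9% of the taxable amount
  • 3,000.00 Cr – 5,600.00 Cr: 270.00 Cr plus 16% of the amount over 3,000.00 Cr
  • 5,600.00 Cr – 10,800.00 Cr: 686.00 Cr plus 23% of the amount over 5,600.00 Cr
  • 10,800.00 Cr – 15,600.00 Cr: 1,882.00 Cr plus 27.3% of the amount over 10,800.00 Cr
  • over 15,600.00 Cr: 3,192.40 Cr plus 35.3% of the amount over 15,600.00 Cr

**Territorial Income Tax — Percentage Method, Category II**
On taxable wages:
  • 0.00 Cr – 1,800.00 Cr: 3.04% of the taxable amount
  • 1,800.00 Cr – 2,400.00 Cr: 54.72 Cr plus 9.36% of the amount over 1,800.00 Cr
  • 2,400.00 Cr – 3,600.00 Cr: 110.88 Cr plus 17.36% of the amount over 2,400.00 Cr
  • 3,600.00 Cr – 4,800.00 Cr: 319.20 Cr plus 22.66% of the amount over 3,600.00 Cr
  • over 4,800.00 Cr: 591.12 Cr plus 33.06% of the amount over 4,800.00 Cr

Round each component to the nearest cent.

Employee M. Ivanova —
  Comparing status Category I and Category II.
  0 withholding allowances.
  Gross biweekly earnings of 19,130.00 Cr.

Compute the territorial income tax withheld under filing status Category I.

4,438.49 Cr

Territorial Income Tax (Category I): taxable = 19,130.00 Cr
  3,192.40 Cr + 35.3% × (19,130.00 Cr − 15,600.00 Cr) = 3,192.40 Cr + 35.3% × 3,530.00 Cr = 4,438.49 Cr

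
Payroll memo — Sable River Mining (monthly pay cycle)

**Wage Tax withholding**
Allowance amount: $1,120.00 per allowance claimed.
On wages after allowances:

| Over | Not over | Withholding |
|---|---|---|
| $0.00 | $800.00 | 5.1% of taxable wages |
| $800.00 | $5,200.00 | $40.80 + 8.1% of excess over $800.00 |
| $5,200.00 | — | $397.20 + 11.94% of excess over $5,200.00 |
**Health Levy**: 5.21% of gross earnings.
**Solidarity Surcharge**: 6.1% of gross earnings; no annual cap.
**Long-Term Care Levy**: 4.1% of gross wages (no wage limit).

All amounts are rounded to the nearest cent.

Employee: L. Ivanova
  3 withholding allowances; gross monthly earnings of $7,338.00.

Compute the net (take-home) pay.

Wage Tax: taxable = $7,338.00 − 3×$1,120.00 = $3,978.00
  $40.80 + 8.1% × ($3,978.00 − $800.00) = $40.80 + 8.1% × $3,178.00 = $298.22
Health Levy: 5.21% × $7,338.00 = $382.31
Solidarity Surcharge: 6.1% × $7,338.00 = $447.62
Long-Term Care Levy: 4.1% × $7,338.00 = $300.86
Total withheld: $298.22 + $382.31 + $447.62 + $300.86 = $1,429.01
Net pay: $7,338.00 − $1,429.01 = $5,908.99

$5,908.99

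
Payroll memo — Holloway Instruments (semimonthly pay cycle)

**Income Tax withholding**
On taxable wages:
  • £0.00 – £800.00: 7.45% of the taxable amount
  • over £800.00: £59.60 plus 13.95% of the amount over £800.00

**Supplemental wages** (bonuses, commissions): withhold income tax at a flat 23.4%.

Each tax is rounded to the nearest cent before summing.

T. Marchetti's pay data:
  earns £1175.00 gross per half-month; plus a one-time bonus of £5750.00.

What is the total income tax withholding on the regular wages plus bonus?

£1457.41

Income Tax: taxable = £1175.00
  £59.60 + 13.95% × (£1175.00 − £800.00) = £59.60 + 13.95% × £375.00 = £111.91
Supplemental (23.4% flat on bonus): 23.4% × £5750.00 = £1345.50
Total income tax: £111.91 + £1345.50 = £1457.41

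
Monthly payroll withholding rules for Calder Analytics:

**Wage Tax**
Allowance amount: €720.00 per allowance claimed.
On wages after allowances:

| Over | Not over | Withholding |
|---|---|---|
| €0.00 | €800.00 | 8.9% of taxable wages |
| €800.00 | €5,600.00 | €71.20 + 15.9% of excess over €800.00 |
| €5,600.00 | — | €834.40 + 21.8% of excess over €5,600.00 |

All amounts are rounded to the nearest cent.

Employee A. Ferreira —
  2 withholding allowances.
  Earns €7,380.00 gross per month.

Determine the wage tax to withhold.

Wage Tax: taxable = €7,380.00 − 2×€720.00 = €5,940.00
  €834.40 + 21.8% × (€5,940.00 − €5,600.00) = €834.40 + 21.8% × €340.00 = €908.52

€908.52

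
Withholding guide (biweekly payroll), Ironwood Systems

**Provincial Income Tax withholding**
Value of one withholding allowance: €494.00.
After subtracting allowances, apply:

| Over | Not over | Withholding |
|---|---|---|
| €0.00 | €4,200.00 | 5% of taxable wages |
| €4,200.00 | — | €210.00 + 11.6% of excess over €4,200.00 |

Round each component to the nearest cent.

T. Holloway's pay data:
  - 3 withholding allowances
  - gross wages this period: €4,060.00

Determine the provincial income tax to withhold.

€128.90

Provincial Income Tax: taxable = €4,060.00 − 3×€494.00 = €2,578.00
  5% × €2,578.00 = €128.90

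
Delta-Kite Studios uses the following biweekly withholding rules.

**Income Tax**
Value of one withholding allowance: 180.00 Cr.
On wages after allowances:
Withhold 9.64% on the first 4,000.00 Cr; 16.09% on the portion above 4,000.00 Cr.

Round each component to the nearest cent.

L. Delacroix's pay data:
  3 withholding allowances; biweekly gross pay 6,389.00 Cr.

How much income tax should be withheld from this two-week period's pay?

Income Tax: taxable = 6,389.00 Cr − 3×180.00 Cr = 5,849.00 Cr
  385.60 Cr + 16.09% × (5,849.00 Cr − 4,000.00 Cr) = 385.60 Cr + 16.09% × 1,849.00 Cr = 683.10 Cr

683.10 Cr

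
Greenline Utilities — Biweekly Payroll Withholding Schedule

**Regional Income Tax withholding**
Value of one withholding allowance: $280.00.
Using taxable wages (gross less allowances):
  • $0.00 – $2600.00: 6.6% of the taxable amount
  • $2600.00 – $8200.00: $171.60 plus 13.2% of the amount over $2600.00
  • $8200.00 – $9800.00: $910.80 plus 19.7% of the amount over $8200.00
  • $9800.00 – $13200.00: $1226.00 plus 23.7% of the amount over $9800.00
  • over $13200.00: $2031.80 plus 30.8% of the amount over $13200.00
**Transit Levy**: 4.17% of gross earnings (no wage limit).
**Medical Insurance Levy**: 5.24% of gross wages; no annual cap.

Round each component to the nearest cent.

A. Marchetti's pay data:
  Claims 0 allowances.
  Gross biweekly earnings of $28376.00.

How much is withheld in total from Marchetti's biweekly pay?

$9376.19

Regional Income Tax: taxable = $28376.00
  $2031.80 + 30.8% × ($28376.00 − $13200.00) = $2031.80 + 30.8% × $15176.00 = $6706.01
Transit Levy: 4.17% × $28376.00 = $1183.28
Medical Insurance Levy: 5.24% × $28376.00 = $1486.90
Total: $6706.01 + $1183.28 + $1486.90 = $9376.19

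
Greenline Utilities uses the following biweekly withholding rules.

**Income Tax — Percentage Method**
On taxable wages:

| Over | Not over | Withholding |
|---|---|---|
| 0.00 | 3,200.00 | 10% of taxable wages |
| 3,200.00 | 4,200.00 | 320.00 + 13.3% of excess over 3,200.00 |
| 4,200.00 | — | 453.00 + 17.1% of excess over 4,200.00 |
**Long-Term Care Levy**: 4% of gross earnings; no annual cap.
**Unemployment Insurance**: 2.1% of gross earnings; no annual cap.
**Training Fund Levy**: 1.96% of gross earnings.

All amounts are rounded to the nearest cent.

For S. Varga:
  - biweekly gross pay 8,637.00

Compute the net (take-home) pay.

Income Tax: taxable = 8,637.00
  453.00 + 17.1% × (8,637.00 − 4,200.00) = 453.00 + 17.1% × 4,437.00 = 1,211.73
Long-Term Care Levy: 4% × 8,637.00 = 345.48
Unemployment Insurance: 2.1% × 8,637.00 = 181.38
Training Fund Levy: 1.96% × 8,637.00 = 169.29
Total withheld: 1,211.73 + 345.48 + 181.38 + 169.29 = 1,907.88
Net pay: 8,637.00 − 1,907.88 = 6,729.12

6,729.12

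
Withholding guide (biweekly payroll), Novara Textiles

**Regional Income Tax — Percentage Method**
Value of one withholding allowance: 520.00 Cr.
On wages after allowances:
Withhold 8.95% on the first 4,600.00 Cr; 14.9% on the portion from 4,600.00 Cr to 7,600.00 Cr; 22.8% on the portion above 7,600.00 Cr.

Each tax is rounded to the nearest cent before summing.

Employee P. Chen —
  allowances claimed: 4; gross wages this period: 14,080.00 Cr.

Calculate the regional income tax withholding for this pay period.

1,861.90 Cr

Regional Income Tax: taxable = 14,080.00 Cr − 4×520.00 Cr = 12,000.00 Cr
  858.70 Cr + 22.8% × (12,000.00 Cr − 7,600.00 Cr) = 858.70 Cr + 22.8% × 4,400.00 Cr = 1,861.90 Cr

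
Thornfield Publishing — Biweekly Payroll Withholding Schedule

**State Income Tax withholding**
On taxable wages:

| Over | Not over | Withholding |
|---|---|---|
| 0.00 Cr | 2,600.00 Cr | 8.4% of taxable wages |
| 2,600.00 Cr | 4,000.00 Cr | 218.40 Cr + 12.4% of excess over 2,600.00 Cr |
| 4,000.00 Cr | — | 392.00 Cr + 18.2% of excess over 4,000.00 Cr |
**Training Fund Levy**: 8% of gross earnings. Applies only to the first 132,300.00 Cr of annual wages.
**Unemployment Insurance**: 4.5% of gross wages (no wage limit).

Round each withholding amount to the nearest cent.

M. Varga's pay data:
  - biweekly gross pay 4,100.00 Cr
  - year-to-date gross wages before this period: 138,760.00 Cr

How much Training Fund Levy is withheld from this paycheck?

0.00 Cr

Training Fund Levy: YTD 138,760.00 Cr ≥ cap 132,300.00 Cr → 0.00 Cr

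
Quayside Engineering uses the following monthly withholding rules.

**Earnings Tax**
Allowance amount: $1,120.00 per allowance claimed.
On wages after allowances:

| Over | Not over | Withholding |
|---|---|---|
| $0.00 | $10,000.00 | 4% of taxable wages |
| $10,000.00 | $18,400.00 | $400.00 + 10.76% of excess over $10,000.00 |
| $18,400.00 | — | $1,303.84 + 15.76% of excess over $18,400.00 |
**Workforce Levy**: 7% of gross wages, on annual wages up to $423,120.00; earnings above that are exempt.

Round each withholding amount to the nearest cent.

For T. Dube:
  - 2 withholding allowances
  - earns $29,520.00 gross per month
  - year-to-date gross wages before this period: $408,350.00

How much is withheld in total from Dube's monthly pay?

$3,737.23

Earnings Tax: taxable = $29,520.00 − 2×$1,120.00 = $27,280.00
  $1,303.84 + 15.76% × ($27,280.00 − $18,400.00) = $1,303.84 + 15.76% × $8,880.00 = $2,703.33
Workforce Levy: cap $423,120.00 − YTD $408,350.00 = $14,770.00 subject; 7% × $14,770.00 = $1,033.90
Total: $2,703.33 + $1,033.90 = $3,737.23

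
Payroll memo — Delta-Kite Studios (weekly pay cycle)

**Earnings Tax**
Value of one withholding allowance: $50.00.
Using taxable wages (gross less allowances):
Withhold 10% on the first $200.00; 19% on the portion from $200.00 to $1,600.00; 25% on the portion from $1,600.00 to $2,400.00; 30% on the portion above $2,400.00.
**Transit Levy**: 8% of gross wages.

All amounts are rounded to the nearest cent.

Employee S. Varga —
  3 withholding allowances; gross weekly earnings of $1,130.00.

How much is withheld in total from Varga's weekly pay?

$258.60

Earnings Tax: taxable = $1,130.00 − 3×$50.00 = $980.00
  $20.00 + 19% × ($980.00 − $200.00) = $20.00 + 19% × $780.00 = $168.20
Transit Levy: 8% × $1,130.00 = $90.40
Total: $168.20 + $90.40 = $258.60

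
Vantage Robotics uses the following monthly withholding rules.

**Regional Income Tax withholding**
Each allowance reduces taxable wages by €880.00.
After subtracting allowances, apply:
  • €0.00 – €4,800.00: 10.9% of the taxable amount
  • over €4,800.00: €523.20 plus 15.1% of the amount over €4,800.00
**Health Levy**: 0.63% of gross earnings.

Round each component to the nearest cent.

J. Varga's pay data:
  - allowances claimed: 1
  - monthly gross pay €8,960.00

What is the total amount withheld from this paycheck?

Regional Income Tax: taxable = €8,960.00 − 1×€880.00 = €8,080.00
  €523.20 + 15.1% × (€8,080.00 − €4,800.00) = €523.20 + 15.1% × €3,280.00 = €1,018.48
Health Levy: 0.63% × €8,960.00 = €56.45
Total: €1,018.48 + €56.45 = €1,074.93

€1,074.93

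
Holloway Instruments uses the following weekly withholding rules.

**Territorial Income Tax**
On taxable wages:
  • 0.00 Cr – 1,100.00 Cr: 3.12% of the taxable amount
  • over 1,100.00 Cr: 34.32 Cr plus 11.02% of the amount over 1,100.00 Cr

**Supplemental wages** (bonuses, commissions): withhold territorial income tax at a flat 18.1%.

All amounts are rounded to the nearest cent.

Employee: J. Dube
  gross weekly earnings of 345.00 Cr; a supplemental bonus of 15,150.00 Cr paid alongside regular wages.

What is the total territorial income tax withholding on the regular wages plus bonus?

2,752.91 Cr

Territorial Income Tax: taxable = 345.00 Cr
  3.12% × 345.00 Cr = 10.76 Cr
Supplemental (18.1% flat on bonus): 18.1% × 15,150.00 Cr = 2,742.15 Cr
Total territorial income tax: 10.76 Cr + 2,742.15 Cr = 2,752.91 Cr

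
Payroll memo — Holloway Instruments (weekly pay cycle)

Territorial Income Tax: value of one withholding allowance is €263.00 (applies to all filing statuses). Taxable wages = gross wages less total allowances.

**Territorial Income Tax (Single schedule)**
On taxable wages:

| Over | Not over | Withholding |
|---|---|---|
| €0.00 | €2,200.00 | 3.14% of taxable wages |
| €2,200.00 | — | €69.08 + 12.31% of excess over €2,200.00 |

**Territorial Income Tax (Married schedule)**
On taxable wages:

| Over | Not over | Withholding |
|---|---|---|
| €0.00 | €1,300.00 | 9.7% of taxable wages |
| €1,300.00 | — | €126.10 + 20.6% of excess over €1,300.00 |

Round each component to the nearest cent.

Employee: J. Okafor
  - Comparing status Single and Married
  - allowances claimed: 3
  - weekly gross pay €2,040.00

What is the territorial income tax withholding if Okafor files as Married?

Territorial Income Tax (Married): taxable = €2,040.00 − 3×€263.00 = €1,251.00
  9.7% × €1,251.00 = €121.35

€121.35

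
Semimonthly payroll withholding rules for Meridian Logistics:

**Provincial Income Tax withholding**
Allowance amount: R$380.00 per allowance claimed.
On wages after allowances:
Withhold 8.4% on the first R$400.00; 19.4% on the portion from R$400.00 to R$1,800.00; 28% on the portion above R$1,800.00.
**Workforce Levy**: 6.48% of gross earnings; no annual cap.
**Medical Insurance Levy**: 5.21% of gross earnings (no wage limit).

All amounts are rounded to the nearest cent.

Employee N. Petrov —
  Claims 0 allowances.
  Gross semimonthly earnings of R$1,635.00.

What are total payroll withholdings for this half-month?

R$464.32

Provincial Income Tax: taxable = R$1,635.00
  R$33.60 + 19.4% × (R$1,635.00 − R$400.00) = R$33.60 + 19.4% × R$1,235.00 = R$273.19
Workforce Levy: 6.48% × R$1,635.00 = R$105.95
Medical Insurance Levy: 5.21% × R$1,635.00 = R$85.18
Total: R$273.19 + R$105.95 + R$85.18 = R$464.32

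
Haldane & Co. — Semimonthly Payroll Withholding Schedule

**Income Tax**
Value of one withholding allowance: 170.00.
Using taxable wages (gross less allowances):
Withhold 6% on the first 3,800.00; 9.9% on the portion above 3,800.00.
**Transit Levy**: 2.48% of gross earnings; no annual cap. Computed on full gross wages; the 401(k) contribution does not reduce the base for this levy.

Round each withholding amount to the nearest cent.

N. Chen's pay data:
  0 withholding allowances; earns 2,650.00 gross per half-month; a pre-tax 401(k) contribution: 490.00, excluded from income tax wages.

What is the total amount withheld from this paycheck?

Income Tax: taxable = 2,650.00 − 490.00 = 2,160.00
  6% × 2,160.00 = 129.60
Transit Levy: 2.48% × 2,650.00 = 65.72
Total: 129.60 + 65.72 = 195.32

195.32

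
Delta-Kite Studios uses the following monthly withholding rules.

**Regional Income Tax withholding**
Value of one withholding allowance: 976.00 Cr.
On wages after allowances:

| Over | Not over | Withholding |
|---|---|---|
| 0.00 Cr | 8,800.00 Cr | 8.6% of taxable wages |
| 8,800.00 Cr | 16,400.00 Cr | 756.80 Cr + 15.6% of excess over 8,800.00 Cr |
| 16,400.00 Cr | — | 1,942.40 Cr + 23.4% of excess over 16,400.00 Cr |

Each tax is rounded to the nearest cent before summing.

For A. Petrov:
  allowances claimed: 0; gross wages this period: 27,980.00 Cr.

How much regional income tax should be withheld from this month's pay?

4,652.12 Cr

Regional Income Tax: taxable = 27,980.00 Cr
  1,942.40 Cr + 23.4% × (27,980.00 Cr − 16,400.00 Cr) = 1,942.40 Cr + 23.4% × 11,580.00 Cr = 4,652.12 Cr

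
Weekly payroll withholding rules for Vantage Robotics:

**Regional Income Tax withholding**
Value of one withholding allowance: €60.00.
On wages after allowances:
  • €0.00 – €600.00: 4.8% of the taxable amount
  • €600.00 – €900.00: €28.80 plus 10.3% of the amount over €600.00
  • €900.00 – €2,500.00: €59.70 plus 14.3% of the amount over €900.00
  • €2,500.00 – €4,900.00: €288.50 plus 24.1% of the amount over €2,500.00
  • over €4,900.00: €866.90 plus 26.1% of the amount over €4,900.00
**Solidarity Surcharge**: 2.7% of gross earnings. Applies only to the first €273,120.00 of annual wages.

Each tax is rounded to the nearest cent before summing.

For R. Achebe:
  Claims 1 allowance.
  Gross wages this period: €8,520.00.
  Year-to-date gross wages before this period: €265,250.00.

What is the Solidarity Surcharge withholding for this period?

Solidarity Surcharge: cap €273,120.00 − YTD €265,250.00 = €7,870.00 subject; 2.7% × €7,870.00 = €212.49

€212.49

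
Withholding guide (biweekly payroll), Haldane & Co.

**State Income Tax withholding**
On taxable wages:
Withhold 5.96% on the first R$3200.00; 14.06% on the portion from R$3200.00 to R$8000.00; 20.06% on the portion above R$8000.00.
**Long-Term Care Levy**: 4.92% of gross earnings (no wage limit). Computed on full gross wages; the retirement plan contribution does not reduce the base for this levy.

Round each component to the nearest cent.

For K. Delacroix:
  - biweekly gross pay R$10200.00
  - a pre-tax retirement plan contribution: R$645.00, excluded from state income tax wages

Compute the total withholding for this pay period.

R$1679.37

State Income Tax: taxable = R$10200.00 − R$645.00 = R$9555.00
  R$865.60 + 20.06% × (R$9555.00 − R$8000.00) = R$865.60 + 20.06% × R$1555.00 = R$1177.53
Long-Term Care Levy: 4.92% × R$10200.00 = R$501.84
Total: R$1177.53 + R$501.84 = R$1679.37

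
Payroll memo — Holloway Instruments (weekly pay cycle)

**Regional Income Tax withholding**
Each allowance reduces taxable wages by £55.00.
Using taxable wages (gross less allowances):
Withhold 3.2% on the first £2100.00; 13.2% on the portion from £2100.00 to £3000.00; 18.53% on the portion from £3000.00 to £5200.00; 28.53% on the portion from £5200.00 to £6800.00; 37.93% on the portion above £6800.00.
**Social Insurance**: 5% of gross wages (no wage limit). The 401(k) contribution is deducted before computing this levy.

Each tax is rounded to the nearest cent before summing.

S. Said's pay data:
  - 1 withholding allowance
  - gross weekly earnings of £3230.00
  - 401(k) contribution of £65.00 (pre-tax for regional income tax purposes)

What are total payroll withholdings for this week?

£364.63

Regional Income Tax: taxable = £3230.00 − £65.00 − 1×£55.00 = £3110.00
  £186.00 + 18.53% × (£3110.00 − £3000.00) = £186.00 + 18.53% × £110.00 = £206.38
Social Insurance: 5% × £3165.00 = £158.25
Total: £206.38 + £158.25 = £364.63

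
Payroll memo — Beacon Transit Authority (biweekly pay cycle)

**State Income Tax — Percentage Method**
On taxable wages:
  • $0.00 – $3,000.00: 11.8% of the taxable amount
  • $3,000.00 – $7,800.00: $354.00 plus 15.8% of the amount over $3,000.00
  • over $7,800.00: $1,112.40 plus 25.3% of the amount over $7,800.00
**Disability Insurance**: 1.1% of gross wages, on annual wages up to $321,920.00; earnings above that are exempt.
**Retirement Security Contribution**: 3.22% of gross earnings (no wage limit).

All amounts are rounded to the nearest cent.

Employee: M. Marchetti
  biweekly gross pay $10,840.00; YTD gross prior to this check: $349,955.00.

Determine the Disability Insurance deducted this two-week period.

Disability Insurance: YTD $349,955.00 ≥ cap $321,920.00 → $0.00

$0.00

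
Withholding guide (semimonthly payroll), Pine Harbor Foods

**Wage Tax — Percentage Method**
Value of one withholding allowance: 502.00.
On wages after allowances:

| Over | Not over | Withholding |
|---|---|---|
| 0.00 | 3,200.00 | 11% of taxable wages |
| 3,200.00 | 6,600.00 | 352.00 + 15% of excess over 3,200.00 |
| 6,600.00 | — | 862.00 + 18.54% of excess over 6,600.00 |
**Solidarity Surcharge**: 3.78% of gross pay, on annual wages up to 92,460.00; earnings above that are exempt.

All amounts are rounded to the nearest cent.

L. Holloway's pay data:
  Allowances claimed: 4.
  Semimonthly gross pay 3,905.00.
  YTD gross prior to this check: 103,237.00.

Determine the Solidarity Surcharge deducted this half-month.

Solidarity Surcharge: YTD 103,237.00 ≥ cap 92,460.00 → 0.00

0.00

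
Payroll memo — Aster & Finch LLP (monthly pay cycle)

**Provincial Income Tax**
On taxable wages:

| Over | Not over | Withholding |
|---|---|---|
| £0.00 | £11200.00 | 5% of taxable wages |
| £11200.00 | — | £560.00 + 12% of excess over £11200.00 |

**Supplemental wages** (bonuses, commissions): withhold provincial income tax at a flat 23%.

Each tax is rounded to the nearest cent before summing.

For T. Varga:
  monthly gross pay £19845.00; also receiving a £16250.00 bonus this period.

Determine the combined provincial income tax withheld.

£5334.90

Provincial Income Tax: taxable = £19845.00
  £560.00 + 12% × (£19845.00 − £11200.00) = £560.00 + 12% × £8645.00 = £1597.40
Supplemental (23% flat on bonus): 23% × £16250.00 = £3737.50
Total provincial income tax: £1597.40 + £3737.50 = £5334.90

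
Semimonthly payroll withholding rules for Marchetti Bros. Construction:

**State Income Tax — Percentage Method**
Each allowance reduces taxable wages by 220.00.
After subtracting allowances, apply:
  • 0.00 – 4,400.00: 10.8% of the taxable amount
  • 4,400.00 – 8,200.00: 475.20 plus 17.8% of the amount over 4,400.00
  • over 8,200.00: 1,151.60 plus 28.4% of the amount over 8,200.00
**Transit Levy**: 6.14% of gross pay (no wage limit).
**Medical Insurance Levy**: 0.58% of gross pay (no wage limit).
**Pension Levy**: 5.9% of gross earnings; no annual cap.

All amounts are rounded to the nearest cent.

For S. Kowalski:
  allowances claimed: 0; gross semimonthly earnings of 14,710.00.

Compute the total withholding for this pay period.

4,856.84

State Income Tax: taxable = 14,710.00
  1,151.60 + 28.4% × (14,710.00 − 8,200.00) = 1,151.60 + 28.4% × 6,510.00 = 3,000.44
Transit Levy: 6.14% × 14,710.00 = 903.19
Medical Insurance Levy: 0.58% × 14,710.00 = 85.32
Pension Levy: 5.9% × 14,710.00 = 867.89
Total: 3,000.44 + 903.19 + 85.32 + 867.89 = 4,856.84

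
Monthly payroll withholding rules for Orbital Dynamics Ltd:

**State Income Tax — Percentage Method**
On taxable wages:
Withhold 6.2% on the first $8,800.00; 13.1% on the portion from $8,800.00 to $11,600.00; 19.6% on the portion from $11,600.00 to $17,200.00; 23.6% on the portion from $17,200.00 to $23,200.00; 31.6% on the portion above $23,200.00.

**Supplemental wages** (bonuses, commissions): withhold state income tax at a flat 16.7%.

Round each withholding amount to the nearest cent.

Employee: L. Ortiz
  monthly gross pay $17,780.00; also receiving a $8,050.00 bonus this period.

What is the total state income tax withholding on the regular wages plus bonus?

State Income Tax: taxable = $17,780.00
  $2,010.00 + 23.6% × ($17,780.00 − $17,200.00) = $2,010.00 + 23.6% × $580.00 = $2,146.88
Supplemental (16.7% flat on bonus): 16.7% × $8,050.00 = $1,344.35
Total state income tax: $2,146.88 + $1,344.35 = $3,491.23

$3,491.23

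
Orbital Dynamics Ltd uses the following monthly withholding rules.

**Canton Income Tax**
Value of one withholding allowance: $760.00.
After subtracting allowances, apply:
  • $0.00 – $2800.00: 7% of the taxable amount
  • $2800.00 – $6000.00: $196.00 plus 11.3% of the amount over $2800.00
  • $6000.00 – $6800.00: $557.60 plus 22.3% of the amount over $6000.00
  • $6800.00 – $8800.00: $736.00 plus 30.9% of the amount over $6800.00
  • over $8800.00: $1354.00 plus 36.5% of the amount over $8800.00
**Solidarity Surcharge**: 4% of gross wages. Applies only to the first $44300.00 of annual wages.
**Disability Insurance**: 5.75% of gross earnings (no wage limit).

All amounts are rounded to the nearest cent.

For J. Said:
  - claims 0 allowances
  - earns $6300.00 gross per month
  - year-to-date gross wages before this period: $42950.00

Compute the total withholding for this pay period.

Canton Income Tax: taxable = $6300.00
  $557.60 + 22.3% × ($6300.00 − $6000.00) = $557.60 + 22.3% × $300.00 = $624.50
Solidarity Surcharge: cap $44300.00 − YTD $42950.00 = $1350.00 subject; 4% × $1350.00 = $54.00
Disability Insurance: 5.75% × $6300.00 = $362.25
Total: $624.50 + $54.00 + $362.25 = $1040.75

$1040.75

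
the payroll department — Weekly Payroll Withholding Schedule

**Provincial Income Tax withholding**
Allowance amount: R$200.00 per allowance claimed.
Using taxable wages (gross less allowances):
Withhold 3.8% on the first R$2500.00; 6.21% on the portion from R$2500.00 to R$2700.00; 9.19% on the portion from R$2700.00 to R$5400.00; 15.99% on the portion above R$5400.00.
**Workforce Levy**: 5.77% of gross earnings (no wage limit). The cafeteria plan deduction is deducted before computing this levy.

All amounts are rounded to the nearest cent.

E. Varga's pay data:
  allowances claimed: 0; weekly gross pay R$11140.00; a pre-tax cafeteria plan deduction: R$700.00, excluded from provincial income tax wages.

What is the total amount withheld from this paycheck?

Provincial Income Tax: taxable = R$11140.00 − R$700.00 = R$10440.00
  R$355.55 + 15.99% × (R$10440.00 − R$5400.00) = R$355.55 + 15.99% × R$5040.00 = R$1161.45
Workforce Levy: 5.77% × R$10440.00 = R$602.39
Total: R$1161.45 + R$602.39 = R$1763.84

R$1763.84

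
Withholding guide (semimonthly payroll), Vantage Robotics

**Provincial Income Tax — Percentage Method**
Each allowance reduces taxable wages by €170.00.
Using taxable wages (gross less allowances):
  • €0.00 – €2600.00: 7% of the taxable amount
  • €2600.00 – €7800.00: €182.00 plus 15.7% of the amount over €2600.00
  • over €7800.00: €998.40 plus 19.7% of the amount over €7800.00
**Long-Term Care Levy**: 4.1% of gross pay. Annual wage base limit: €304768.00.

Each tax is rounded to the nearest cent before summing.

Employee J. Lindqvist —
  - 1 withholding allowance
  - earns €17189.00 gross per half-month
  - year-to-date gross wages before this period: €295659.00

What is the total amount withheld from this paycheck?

€3188.01

Provincial Income Tax: taxable = €17189.00 − 1×€170.00 = €17019.00
  €998.40 + 19.7% × (€17019.00 − €7800.00) = €998.40 + 19.7% × €9219.00 = €2814.54
Long-Term Care Levy: cap €304768.00 − YTD €295659.00 = €9109.00 subject; 4.1% × €9109.00 = €373.47
Total: €2814.54 + €373.47 = €3188.01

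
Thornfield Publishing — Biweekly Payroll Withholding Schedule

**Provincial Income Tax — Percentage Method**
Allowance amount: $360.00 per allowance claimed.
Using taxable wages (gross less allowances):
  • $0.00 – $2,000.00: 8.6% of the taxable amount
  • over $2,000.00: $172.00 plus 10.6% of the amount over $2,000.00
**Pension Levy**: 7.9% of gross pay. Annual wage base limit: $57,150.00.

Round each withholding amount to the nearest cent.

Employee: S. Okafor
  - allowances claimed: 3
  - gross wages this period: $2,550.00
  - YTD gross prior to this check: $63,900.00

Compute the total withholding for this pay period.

Provincial Income Tax: taxable = $2,550.00 − 3×$360.00 = $1,470.00
  8.6% × $1,470.00 = $126.42
Pension Levy: YTD $63,900.00 ≥ cap $57,150.00 → $0.00
Total: $126.42 + $0.00 = $126.42

$126.42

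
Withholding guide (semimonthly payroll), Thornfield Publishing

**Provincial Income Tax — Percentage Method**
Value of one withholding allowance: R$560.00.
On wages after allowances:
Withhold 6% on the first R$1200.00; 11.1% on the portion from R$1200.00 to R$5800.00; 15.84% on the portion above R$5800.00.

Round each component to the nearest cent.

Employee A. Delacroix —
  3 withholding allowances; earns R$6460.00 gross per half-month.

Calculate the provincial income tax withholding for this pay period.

Provincial Income Tax: taxable = R$6460.00 − 3×R$560.00 = R$4780.00
  R$72.00 + 11.1% × (R$4780.00 − R$1200.00) = R$72.00 + 11.1% × R$3580.00 = R$469.38

R$469.38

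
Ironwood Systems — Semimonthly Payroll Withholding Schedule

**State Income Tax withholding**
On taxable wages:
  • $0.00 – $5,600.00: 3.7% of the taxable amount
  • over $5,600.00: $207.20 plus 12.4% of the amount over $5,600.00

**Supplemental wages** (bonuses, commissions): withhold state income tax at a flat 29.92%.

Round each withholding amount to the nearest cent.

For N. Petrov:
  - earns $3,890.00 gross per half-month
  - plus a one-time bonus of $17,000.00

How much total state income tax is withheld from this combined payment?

$5,230.33

State Income Tax: taxable = $3,890.00
  3.7% × $3,890.00 = $143.93
Supplemental (29.92% flat on bonus): 29.92% × $17,000.00 = $5,086.40
Total state income tax: $143.93 + $5,086.40 = $5,230.33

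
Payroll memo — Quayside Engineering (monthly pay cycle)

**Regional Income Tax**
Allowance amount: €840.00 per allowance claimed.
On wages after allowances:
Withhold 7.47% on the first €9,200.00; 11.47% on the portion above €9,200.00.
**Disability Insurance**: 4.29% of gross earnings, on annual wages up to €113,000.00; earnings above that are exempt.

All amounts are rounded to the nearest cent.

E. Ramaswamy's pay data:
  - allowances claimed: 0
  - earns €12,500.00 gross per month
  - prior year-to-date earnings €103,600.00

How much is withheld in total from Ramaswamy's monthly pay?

€1,469.01

Regional Income Tax: taxable = €12,500.00
  €687.24 + 11.47% × (€12,500.00 − €9,200.00) = €687.24 + 11.47% × €3,300.00 = €1,065.75
Disability Insurance: cap €113,000.00 − YTD €103,600.00 = €9,400.00 subject; 4.29% × €9,400.00 = €403.26
Total: €1,065.75 + €403.26 = €1,469.01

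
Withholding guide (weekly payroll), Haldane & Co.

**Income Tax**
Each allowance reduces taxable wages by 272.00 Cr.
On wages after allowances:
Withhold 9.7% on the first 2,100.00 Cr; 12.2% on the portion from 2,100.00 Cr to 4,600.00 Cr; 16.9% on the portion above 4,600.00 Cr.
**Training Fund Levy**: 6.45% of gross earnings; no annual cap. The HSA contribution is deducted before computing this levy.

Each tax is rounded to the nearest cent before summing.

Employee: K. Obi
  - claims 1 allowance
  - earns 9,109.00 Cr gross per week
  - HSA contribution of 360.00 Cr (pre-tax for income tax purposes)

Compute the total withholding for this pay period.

Income Tax: taxable = 9,109.00 Cr − 360.00 Cr − 1×272.00 Cr = 8,477.00 Cr
  508.70 Cr + 16.9% × (8,477.00 Cr − 4,600.00 Cr) = 508.70 Cr + 16.9% × 3,877.00 Cr = 1,163.91 Cr
Training Fund Levy: 6.45% × 8,749.00 Cr = 564.31 Cr
Total: 1,163.91 Cr + 564.31 Cr = 1,728.22 Cr

1,728.22 Cr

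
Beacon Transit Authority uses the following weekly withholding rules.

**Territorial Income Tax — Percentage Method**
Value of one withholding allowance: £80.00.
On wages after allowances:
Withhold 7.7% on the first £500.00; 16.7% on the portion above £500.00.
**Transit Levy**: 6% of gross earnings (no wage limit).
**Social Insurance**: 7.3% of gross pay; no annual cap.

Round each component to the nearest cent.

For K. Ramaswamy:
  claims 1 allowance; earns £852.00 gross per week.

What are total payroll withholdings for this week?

Territorial Income Tax: taxable = £852.00 − 1×£80.00 = £772.00
  £38.50 + 16.7% × (£772.00 − £500.00) = £38.50 + 16.7% × £272.00 = £83.92
Transit Levy: 6% × £852.00 = £51.12
Social Insurance: 7.3% × £852.00 = £62.20
Total: £83.92 + £51.12 + £62.20 = £197.24

£197.24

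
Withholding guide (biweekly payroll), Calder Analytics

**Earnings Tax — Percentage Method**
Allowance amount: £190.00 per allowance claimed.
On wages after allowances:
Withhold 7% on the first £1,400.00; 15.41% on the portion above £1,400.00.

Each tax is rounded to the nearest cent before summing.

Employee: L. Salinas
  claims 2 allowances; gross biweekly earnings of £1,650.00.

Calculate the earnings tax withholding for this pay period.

£88.90

Earnings Tax: taxable = £1,650.00 − 2×£190.00 = £1,270.00
  7% × £1,270.00 = £88.90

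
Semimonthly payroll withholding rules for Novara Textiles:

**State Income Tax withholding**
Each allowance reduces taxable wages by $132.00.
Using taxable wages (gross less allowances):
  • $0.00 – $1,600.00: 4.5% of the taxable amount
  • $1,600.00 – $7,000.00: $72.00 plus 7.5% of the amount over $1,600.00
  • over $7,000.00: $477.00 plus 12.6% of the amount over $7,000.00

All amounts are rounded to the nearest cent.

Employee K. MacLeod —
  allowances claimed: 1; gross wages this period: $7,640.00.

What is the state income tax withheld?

$541.01

State Income Tax: taxable = $7,640.00 − 1×$132.00 = $7,508.00
  $477.00 + 12.6% × ($7,508.00 − $7,000.00) = $477.00 + 12.6% × $508.00 = $541.01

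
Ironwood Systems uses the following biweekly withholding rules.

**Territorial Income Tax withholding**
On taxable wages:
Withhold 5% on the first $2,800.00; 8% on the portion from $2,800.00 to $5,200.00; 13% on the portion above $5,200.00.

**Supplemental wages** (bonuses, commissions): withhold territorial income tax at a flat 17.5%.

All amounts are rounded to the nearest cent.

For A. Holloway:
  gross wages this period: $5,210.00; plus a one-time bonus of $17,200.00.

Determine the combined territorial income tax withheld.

$3,343.30

Territorial Income Tax: taxable = $5,210.00
  $332.00 + 13% × ($5,210.00 − $5,200.00) = $332.00 + 13% × $10.00 = $333.30
Supplemental (17.5% flat on bonus): 17.5% × $17,200.00 = $3,010.00
Total territorial income tax: $333.30 + $3,010.00 = $3,343.30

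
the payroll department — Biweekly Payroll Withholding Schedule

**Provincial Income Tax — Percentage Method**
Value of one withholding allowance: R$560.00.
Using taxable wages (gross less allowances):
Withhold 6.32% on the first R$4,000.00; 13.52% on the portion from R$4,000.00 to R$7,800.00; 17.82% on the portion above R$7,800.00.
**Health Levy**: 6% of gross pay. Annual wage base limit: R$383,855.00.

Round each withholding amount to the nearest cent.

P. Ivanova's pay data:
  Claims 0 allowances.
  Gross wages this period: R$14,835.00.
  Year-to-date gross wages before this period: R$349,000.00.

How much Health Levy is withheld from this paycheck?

R$890.10

Health Levy: 6% × R$14,835.00 = R$890.10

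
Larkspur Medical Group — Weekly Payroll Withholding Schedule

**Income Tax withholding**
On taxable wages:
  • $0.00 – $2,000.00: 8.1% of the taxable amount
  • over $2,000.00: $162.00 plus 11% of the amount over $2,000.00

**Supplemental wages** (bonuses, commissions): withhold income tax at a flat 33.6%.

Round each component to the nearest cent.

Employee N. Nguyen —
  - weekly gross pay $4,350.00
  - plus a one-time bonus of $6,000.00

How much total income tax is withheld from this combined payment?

$2,436.50

Income Tax: taxable = $4,350.00
  $162.00 + 11% × ($4,350.00 − $2,000.00) = $162.00 + 11% × $2,350.00 = $420.50
Supplemental (33.6% flat on bonus): 33.6% × $6,000.00 = $2,016.00
Total income tax: $420.50 + $2,016.00 = $2,436.50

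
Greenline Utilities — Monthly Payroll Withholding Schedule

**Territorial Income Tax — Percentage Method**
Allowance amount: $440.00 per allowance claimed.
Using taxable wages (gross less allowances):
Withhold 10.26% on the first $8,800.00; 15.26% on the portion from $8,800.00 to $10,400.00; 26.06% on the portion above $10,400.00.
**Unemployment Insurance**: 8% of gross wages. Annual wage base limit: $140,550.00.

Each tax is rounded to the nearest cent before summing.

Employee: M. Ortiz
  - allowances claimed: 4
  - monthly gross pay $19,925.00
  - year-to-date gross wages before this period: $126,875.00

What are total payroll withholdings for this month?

$4,264.60

Territorial Income Tax: taxable = $19,925.00 − 4×$440.00 = $18,165.00
  $1,147.04 + 26.06% × ($18,165.00 − $10,400.00) = $1,147.04 + 26.06% × $7,765.00 = $3,170.60
Unemployment Insurance: cap $140,550.00 − YTD $126,875.00 = $13,675.00 subject; 8% × $13,675.00 = $1,094.00
Total: $3,170.60 + $1,094.00 = $4,264.60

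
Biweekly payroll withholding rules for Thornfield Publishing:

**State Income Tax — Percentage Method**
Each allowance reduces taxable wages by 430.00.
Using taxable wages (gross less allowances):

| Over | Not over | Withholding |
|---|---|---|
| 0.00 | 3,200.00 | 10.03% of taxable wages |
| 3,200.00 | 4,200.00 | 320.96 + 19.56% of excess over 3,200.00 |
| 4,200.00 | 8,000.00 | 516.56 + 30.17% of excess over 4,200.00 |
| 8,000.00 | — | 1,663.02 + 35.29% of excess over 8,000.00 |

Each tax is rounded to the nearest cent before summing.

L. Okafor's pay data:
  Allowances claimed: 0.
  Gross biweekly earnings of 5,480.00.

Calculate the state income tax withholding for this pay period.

902.74

State Income Tax: taxable = 5,480.00
  516.56 + 30.17% × (5,480.00 − 4,200.00) = 516.56 + 30.17% × 1,280.00 = 902.74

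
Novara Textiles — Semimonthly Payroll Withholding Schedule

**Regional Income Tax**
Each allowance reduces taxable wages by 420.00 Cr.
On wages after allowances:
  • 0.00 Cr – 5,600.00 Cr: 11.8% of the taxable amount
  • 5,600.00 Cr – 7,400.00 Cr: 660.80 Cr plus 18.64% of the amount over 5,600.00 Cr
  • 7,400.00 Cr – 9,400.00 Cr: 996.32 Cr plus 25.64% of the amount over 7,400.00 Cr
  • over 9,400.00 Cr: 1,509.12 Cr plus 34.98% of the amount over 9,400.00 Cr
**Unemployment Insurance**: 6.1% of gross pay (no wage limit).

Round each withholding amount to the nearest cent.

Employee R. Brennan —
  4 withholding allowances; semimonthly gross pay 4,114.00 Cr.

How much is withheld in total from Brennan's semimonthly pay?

Regional Income Tax: taxable = 4,114.00 Cr − 4×420.00 Cr = 2,434.00 Cr
  11.8% × 2,434.00 Cr = 287.21 Cr
Unemployment Insurance: 6.1% × 4,114.00 Cr = 250.95 Cr
Total: 287.21 Cr + 250.95 Cr = 538.16 Cr

538.16 Cr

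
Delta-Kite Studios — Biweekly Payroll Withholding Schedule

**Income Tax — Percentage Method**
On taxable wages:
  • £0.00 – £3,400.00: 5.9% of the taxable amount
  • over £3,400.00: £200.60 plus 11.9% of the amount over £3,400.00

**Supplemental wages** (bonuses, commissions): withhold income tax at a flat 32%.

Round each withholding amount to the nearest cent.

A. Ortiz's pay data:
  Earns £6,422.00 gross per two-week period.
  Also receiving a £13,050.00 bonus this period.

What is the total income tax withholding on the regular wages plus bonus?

Income Tax: taxable = £6,422.00
  £200.60 + 11.9% × (£6,422.00 − £3,400.00) = £200.60 + 11.9% × £3,022.00 = £560.22
Supplemental (32% flat on bonus): 32% × £13,050.00 = £4,176.00
Total income tax: £560.22 + £4,176.00 = £4,736.22

£4,736.22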